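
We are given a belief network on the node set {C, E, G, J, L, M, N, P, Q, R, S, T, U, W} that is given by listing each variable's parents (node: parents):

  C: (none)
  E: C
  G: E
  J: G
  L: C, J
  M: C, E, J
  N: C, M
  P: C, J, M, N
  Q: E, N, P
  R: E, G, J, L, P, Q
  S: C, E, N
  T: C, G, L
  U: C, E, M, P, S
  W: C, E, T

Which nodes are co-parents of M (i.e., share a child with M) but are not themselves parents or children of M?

{S}

Children of M: N, P, U.
  N: C
  P: C, J, N
  U: C, E, P, S
Excluding nodes already adjacent to M (C, E, J, N, P, U), the co-parent-only contribution is {S}.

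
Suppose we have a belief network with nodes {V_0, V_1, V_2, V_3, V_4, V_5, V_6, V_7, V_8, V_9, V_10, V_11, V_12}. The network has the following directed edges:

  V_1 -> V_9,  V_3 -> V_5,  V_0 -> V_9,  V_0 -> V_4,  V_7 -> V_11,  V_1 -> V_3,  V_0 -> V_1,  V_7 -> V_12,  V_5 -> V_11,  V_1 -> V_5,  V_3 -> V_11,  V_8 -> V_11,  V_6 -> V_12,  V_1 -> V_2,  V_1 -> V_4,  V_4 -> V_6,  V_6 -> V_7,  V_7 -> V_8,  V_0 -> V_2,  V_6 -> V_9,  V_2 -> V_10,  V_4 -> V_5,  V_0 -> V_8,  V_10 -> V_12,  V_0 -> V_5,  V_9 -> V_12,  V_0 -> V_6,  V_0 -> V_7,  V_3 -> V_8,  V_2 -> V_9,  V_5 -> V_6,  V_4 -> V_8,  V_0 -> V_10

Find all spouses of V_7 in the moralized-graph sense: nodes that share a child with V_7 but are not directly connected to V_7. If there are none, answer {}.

Children of V_7: V_8, V_11, V_12.
  V_8: V_0, V_3, V_4
  V_11: V_3, V_5, V_8
  V_12: V_6, V_9, V_10
Excluding nodes already adjacent to V_7 (V_0, V_6, V_8, V_11, V_12), the co-parent-only contribution is {V_3, V_4, V_5, V_9, V_10}.

{V_3, V_4, V_5, V_9, V_10}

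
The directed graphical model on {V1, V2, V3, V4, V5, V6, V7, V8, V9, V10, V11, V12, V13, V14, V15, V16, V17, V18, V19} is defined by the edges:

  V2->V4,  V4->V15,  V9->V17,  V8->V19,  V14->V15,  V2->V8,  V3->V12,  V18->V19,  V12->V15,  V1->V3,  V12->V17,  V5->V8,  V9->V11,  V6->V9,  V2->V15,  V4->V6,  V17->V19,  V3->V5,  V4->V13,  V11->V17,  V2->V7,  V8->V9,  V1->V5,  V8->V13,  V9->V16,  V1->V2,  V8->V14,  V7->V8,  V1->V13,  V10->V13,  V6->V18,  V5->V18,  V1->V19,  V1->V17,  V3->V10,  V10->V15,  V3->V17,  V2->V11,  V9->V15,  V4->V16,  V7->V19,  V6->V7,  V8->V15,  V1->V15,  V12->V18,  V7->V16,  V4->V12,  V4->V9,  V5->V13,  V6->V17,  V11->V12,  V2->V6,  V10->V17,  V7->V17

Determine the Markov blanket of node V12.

Parents of V12: V3, V4, V11.
V12 has children V15, V17, V18.
For each child, the remaining parents (spouses of V12):
  parents(V15) \ {V12} = {V1, V2, V4, V8, V9, V10, V14}.
  parents(V17) \ {V12} = {V1, V3, V6, V7, V9, V10, V11}.
  V18's other parents are V5, V6.
Union: {V3, V4, V11} ∪ {V15, V17, V18} ∪ {V1, V2, V3, V4, V5, V6, V7, V8, V9, V10, V11, V14} = {V1, V2, V3, V4, V5, V6, V7, V8, V9, V10, V11, V14, V15, V17, V18}.

{V1, V2, V3, V4, V5, V6, V7, V8, V9, V10, V11, V14, V15, V17, V18}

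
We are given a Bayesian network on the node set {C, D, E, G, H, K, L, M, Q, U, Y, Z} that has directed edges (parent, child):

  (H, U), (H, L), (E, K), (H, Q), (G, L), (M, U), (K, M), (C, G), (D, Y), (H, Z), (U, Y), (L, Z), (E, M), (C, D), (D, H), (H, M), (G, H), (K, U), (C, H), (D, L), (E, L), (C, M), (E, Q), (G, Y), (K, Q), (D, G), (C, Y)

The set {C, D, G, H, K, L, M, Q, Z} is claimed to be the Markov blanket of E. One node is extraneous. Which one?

A node's Markov blanket = Pa ∪ Ch ∪ (parents of Ch other than the node itself).
E has no parents.
Children of E: K, L, M, Q.
For each child, the remaining parents (spouses of E):
  K: —
  L: D, G, H
  M: C, H, K
  Q: H, K
MB(E) = {C, D, G, H, K, L, M, Q}.
Z is neither a parent, child, nor co-parent of E, so it does not belong.

Z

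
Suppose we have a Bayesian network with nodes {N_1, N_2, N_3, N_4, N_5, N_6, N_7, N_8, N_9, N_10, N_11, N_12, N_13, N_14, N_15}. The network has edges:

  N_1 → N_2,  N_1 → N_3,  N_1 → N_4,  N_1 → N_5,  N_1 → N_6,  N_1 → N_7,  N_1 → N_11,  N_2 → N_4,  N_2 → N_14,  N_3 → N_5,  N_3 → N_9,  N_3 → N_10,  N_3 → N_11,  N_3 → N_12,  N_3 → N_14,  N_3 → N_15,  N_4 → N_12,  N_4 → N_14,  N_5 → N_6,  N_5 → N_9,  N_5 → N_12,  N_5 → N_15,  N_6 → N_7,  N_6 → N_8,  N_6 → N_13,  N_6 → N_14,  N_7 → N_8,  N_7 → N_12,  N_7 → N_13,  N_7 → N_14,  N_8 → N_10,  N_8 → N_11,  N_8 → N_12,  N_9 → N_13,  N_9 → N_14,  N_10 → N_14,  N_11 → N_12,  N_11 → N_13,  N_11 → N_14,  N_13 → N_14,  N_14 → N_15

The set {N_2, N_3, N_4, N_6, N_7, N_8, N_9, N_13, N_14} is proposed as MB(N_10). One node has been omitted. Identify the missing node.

Pa(N_10) = {N_3, N_8}.
Children of N_10: N_14.
Parents of each child, excluding N_10:
  parents(N_14) \ {N_10} = {N_2, N_3, N_4, N_6, N_7, N_9, N_11, N_13}.
MB(N_10) = {N_2, N_3, N_4, N_6, N_7, N_8, N_9, N_11, N_13, N_14}.
Comparing with the claimed set, N_11 is missing.

N_11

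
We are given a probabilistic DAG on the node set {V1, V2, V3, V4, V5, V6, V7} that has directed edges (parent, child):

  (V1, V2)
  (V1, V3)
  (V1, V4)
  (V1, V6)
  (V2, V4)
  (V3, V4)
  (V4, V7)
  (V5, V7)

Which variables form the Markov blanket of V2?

{V1, V3, V4}

A node's Markov blanket = Pa ∪ Ch ∪ (parents of Ch other than the node itself).
V2's parents: V1.
V2 has child V4.
Co-parents of V2 (other parents of its children):
  parents(V4) \ {V2} = {V1, V3}.
So the Markov blanket of V2 is {V1, V3, V4}.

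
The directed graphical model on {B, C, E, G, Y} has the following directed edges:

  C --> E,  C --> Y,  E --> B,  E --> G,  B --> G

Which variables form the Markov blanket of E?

E has parent C.
E has children B, G.
Parents of each child, excluding E:
  B: —
  G: B
So the Markov blanket of E is {B, C, G}.

{B, C, G}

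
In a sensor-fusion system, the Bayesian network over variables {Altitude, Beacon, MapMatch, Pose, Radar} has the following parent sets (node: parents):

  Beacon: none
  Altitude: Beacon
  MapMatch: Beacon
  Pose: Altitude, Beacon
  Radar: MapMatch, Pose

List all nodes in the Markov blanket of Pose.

Pa(Pose) = {Altitude, Beacon}.
Ch(Pose) = {Radar}.
Other parents of Pose's children:
  Radar: MapMatch
MB(Pose) = {Altitude, Beacon, MapMatch, Radar}.

{Altitude, Beacon, MapMatch, Radar}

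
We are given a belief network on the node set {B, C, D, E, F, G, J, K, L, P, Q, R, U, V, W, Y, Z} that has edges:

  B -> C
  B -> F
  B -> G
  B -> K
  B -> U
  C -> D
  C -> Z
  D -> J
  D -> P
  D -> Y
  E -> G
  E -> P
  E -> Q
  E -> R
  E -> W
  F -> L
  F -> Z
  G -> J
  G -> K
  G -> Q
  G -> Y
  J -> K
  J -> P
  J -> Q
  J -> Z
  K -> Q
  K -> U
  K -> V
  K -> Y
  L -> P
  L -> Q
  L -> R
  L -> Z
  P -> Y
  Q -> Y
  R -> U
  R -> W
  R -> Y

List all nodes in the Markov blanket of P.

{D, E, G, J, K, L, Q, R, Y}

P's children: Y.
P has parents D, E, J, L.
Other parents of P's children:
  Y: D, G, K, Q, R
Taking the union gives {D, E, G, J, K, L, Q, R, Y}.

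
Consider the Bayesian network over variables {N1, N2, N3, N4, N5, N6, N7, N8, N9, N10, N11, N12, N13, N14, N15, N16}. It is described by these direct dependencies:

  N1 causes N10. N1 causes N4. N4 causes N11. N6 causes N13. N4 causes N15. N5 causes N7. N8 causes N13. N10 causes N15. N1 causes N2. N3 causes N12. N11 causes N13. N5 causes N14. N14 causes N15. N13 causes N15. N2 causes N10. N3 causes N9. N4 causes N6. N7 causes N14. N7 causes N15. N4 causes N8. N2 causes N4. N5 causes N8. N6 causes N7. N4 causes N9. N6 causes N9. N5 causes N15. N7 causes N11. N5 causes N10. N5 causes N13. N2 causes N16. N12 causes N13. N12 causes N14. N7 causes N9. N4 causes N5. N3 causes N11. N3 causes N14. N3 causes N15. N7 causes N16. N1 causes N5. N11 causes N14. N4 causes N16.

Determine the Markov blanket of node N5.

{N1, N2, N3, N4, N6, N7, N8, N10, N11, N12, N13, N14, N15}

By definition, MB(N5) is built from N5's parents, N5's children, and the co-parents of N5.
N5's children: N7, N8, N10, N13, N14, N15.
N5 has parents N1, N4.
Parents of each child, excluding N5:
  N7: N6
  N8: N4
  N10: N1, N2
  N13: N6, N8, N11, N12
  N14: N3, N7, N11, N12
  N15: N3, N4, N7, N10, N13, N14
So the Markov blanket of N5 is {N1, N2, N3, N4, N6, N7, N8, N10, N11, N12, N13, N14, N15}.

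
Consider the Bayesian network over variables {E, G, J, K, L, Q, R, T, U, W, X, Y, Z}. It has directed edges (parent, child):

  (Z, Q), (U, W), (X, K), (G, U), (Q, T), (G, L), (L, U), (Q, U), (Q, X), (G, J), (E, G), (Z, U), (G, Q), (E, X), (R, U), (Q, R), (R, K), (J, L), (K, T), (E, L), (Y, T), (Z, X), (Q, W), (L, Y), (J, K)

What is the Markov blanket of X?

X has parents E, Q, Z.
X's children: K.
Co-parents of X (other parents of its children):
  K's other parents are J, R.
Taking the union gives {E, J, K, Q, R, Z}.

{E, J, K, Q, R, Z}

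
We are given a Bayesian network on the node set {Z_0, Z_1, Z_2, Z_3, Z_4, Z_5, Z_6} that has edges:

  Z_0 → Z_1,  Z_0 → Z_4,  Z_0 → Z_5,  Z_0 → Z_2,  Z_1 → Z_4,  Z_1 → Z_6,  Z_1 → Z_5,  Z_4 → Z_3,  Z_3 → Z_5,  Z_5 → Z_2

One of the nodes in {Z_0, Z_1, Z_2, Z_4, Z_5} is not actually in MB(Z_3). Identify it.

Z_2

By definition, MB(Z_3) is built from Z_3's parents, Z_3's children, and the co-parents of Z_3.
Z_3 has child Z_5.
Z_3 has parent Z_4.
Parents of each child, excluding Z_3:
  Z_5's other parents are Z_0, Z_1.
MB(Z_3) = {Z_0, Z_1, Z_4, Z_5}.
Z_2 is neither a parent, child, nor co-parent of Z_3, so it does not belong.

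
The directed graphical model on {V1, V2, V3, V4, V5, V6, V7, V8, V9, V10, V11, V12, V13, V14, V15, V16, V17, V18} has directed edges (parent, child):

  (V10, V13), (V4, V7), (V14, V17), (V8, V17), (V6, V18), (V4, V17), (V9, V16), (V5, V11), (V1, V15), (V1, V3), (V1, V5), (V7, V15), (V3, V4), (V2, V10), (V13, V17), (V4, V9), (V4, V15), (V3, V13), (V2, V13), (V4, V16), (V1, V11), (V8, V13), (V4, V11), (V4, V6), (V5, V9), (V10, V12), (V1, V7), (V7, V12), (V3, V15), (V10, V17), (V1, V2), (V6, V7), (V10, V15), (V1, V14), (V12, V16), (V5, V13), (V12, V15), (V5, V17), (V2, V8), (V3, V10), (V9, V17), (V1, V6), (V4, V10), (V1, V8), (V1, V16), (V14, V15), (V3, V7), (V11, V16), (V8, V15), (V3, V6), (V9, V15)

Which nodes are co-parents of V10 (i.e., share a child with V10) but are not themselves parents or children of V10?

Children of V10: V12, V13, V15, V17.
  V12: V7
  V13: V2, V3, V5, V8
  V15: V1, V3, V4, V7, V8, V9, V12, V14
  V17: V4, V5, V8, V9, V13, V14
Excluding nodes already adjacent to V10 (V2, V3, V4, V12, V13, V15, V17), the co-parent-only contribution is {V1, V5, V7, V8, V9, V14}.

{V1, V5, V7, V8, V9, V14}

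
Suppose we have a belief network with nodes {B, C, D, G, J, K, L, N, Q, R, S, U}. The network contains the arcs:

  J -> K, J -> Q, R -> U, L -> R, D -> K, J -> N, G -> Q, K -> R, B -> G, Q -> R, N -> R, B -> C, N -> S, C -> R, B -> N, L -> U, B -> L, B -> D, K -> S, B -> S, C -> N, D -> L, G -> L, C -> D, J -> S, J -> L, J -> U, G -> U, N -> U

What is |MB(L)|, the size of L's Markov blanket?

10

Recall MB(v) = parents ∪ children ∪ spouses, where spouses are the other parents of v's children.
L has parents B, D, G, J.
L has children R, U.
Other parents of L's children:
  R: C, K, N, Q
  U: G, J, N, R
MB(L) = {B, C, D, G, J, K, N, Q, R, U}, which has 10 nodes.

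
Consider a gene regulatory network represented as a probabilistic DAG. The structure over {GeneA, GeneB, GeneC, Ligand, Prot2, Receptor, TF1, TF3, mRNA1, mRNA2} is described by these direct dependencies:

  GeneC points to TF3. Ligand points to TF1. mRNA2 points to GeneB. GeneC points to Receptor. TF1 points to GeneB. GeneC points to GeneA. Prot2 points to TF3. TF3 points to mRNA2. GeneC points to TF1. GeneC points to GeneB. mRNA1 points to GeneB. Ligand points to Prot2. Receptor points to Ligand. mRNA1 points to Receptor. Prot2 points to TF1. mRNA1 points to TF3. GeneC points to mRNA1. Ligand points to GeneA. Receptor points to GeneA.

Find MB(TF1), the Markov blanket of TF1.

{GeneB, GeneC, Ligand, Prot2, mRNA1, mRNA2}

Recall MB(v) = parents ∪ children ∪ spouses, where spouses are the other parents of v's children.
Pa(TF1) = {GeneC, Ligand, Prot2}.
TF1 has child GeneB.
Parents of each child, excluding TF1:
  GeneB's other parents are GeneC, mRNA1, mRNA2.
Taking the union gives {GeneB, GeneC, Ligand, Prot2, mRNA1, mRNA2}.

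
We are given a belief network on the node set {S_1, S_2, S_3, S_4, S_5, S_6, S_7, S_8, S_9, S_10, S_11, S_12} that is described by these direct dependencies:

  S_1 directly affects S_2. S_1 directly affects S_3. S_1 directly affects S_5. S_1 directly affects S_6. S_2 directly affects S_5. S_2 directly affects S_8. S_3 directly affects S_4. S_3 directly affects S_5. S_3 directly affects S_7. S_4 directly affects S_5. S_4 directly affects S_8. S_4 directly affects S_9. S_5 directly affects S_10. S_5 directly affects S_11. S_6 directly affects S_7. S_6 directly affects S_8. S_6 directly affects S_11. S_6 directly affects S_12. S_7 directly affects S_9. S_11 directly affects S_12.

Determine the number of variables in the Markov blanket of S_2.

A node's Markov blanket = Pa ∪ Ch ∪ (parents of Ch other than the node itself).
S_2's parents: S_1.
S_2 has children S_5, S_8.
Co-parents of S_2 (other parents of its children):
  S_5's other parents are S_1, S_3, S_4.
  S_8 also has parents S_4, S_6.
MB(S_2) = {S_1, S_3, S_4, S_5, S_6, S_8}, which has 6 nodes.

6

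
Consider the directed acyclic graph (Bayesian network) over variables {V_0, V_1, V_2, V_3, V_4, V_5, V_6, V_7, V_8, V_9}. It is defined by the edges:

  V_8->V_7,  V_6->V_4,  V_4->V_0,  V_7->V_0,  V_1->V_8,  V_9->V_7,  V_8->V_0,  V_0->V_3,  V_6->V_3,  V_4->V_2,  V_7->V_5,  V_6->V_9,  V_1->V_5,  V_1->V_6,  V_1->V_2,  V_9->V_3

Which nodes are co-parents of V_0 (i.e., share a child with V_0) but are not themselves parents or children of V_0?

{V_6, V_9}

Children of V_0: V_3.
  V_3's other parents are V_6, V_9.
Excluding nodes already adjacent to V_0 (V_3, V_4, V_7, V_8), the co-parent-only contribution is {V_6, V_9}.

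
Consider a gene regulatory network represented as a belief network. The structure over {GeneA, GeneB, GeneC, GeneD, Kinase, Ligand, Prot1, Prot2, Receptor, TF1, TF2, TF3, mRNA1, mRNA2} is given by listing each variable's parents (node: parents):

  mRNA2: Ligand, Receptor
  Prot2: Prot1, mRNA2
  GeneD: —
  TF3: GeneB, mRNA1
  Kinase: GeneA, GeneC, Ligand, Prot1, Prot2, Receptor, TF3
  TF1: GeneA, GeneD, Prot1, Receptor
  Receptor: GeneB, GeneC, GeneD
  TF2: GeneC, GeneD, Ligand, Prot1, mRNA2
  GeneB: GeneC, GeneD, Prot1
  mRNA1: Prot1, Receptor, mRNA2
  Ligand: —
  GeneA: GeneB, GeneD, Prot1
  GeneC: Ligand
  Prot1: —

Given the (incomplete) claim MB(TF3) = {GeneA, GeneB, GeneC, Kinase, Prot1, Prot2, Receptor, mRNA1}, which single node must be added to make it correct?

A node's Markov blanket = Pa ∪ Ch ∪ (parents of Ch other than the node itself).
TF3's parents: GeneB, mRNA1.
TF3's children: Kinase.
Other parents of TF3's children:
  parents(Kinase) \ {TF3} = {GeneA, GeneC, Ligand, Prot1, Prot2, Receptor}.
MB(TF3) = {GeneA, GeneB, GeneC, Kinase, Ligand, Prot1, Prot2, Receptor, mRNA1}.
Comparing with the claimed set, Ligand is missing.

Ligand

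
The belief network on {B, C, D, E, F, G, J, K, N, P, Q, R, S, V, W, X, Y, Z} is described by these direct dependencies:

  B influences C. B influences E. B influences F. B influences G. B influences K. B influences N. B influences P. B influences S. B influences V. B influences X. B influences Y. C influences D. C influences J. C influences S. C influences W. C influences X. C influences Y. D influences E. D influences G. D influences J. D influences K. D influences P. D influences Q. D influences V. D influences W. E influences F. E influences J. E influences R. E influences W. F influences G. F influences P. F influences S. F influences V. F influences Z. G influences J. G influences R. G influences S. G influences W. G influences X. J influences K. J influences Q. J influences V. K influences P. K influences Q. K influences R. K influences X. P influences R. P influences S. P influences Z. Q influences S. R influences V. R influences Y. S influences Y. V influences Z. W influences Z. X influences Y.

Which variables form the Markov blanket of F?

{B, C, D, E, G, J, K, P, Q, R, S, V, W, Z}

Recall MB(v) = parents ∪ children ∪ spouses, where spouses are the other parents of v's children.
Parents of F: B, E.
F's children: G, P, S, V, Z.
Parents of each child, excluding F:
  G's other parents are B, D.
  P's other parents are B, D, K.
  parents(S) \ {F} = {B, C, G, P, Q}.
  V's other parents are B, D, J, R.
  Z also has parents P, V, W.
MB(F) = {B, C, D, E, G, J, K, P, Q, R, S, V, W, Z}.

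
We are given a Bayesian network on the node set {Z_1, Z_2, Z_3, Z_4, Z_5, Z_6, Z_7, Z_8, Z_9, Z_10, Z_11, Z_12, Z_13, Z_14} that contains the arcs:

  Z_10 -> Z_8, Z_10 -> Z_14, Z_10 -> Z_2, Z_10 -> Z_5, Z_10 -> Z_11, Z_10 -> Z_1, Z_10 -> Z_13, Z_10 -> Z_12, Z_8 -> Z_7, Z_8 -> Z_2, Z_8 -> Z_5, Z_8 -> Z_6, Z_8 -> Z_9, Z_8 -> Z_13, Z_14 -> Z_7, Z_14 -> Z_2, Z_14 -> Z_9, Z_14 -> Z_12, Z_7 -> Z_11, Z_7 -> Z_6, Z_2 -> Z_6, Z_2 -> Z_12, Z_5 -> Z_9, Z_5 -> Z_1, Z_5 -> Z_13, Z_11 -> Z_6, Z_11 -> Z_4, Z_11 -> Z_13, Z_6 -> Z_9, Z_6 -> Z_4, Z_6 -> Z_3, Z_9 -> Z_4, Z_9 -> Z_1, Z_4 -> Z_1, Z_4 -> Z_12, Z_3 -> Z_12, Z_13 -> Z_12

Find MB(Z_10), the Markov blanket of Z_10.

Children of Z_10: Z_1, Z_2, Z_5, Z_8, Z_11, Z_12, Z_13, Z_14.
Pa(Z_10) = {}.
Co-parents of Z_10 (other parents of its children):
  Z_8: —
  Z_14: —
  Z_2: Z_8, Z_14
  Z_5: Z_8
  Z_11: Z_7
  Z_1: Z_4, Z_5, Z_9
  Z_13: Z_5, Z_8, Z_11
  Z_12: Z_2, Z_3, Z_4, Z_13, Z_14
MB(Z_10) = {Z_1, Z_2, Z_3, Z_4, Z_5, Z_7, Z_8, Z_9, Z_11, Z_12, Z_13, Z_14}.

{Z_1, Z_2, Z_3, Z_4, Z_5, Z_7, Z_8, Z_9, Z_11, Z_12, Z_13, Z_14}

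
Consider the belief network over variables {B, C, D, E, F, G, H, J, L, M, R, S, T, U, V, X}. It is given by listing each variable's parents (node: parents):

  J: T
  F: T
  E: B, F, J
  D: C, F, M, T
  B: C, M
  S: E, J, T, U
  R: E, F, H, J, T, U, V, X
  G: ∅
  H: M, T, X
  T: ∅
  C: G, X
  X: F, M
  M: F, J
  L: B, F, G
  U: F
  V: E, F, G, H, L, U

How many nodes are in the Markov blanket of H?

11

Recall MB(v) = parents ∪ children ∪ spouses, where spouses are the other parents of v's children.
Parents of H: M, T, X.
H has children R, V.
For each child, the remaining parents (spouses of H):
  V also has parents E, F, G, L, U.
  R's other parents are E, F, J, T, U, V, X.
MB(H) = {E, F, G, J, L, M, R, T, U, V, X}, which has 11 nodes.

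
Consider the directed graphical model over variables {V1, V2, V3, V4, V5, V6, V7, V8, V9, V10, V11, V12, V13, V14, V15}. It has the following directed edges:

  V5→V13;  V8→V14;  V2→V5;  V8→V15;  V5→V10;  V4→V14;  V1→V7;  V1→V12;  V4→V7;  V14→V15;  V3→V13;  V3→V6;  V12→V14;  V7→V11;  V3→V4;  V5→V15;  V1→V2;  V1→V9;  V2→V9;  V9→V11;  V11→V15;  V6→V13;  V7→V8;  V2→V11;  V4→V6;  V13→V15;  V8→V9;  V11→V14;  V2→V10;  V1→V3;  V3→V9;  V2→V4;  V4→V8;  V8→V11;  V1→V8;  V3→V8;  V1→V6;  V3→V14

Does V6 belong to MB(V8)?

Recall MB(v) = parents ∪ children ∪ spouses, where spouses are the other parents of v's children.
V8's parents: V1, V3, V4, V7.
V8 has children V9, V11, V14, V15.
For each child, the remaining parents (spouses of V8):
  parents(V9) \ {V8} = {V1, V2, V3}.
  V11's other parents are V2, V7, V9.
  parents(V14) \ {V8} = {V3, V4, V11, V12}.
  parents(V15) \ {V8} = {V5, V11, V13, V14}.
MB(V8) = {V1, V2, V3, V4, V5, V7, V9, V11, V12, V13, V14, V15}; V6 is not in this set.

No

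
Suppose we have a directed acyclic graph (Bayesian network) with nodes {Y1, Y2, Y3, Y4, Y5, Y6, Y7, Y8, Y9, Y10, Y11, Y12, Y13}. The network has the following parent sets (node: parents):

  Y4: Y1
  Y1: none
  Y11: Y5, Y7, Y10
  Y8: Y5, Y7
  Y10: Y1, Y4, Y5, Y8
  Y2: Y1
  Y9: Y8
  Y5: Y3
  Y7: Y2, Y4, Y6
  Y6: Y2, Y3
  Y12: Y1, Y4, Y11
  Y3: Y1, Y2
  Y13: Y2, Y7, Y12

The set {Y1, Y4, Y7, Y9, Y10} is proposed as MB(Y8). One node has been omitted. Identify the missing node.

Pa(Y8) = {Y5, Y7}.
Y8 has children Y9, Y10.
For each child, the remaining parents (spouses of Y8):
  Y9: —
  Y10: Y1, Y4, Y5
MB(Y8) = {Y1, Y4, Y5, Y7, Y9, Y10}.
Comparing with the claimed set, Y5 is missing.

Y5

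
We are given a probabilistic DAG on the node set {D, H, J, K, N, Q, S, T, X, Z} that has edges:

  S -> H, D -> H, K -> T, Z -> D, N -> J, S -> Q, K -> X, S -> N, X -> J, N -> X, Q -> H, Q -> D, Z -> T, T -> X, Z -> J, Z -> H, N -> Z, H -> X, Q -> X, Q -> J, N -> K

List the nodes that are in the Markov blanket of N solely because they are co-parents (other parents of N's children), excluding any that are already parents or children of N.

Children of N: J, K, X, Z.
  Z: no additional parents.
  K has no other parent.
  X also has parents H, K, Q, T.
  parents(J) \ {N} = {Q, X, Z}.
Excluding nodes already adjacent to N (J, K, S, X, Z), the co-parent-only contribution is {H, Q, T}.

{H, Q, T}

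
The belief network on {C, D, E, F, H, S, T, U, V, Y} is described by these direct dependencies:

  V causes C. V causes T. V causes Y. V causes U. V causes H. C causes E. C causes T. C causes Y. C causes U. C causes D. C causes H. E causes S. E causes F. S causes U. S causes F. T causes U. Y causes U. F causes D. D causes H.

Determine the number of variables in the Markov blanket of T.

By definition, MB(T) is built from T's parents, T's children, and the co-parents of T.
Parents of T: C, V.
Children of T: U.
Co-parents of T (other parents of its children):
  U: C, S, V, Y
MB(T) = {C, S, U, V, Y}, which has 5 nodes.

5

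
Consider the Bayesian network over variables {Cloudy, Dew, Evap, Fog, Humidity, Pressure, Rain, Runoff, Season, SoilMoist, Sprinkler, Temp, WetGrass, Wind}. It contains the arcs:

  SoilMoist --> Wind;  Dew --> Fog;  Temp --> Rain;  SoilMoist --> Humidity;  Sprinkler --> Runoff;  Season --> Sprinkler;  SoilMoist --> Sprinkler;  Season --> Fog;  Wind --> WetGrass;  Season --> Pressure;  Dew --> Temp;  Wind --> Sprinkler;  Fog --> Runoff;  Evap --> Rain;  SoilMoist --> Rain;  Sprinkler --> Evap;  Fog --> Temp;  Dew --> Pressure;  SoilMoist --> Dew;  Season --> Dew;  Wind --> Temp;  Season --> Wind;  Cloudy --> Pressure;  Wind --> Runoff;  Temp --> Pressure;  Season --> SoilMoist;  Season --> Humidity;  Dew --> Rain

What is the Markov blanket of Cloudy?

{Dew, Pressure, Season, Temp}

Cloudy has child Pressure.
Parents of Cloudy: none.
Other parents of Cloudy's children:
  parents(Pressure) \ {Cloudy} = {Dew, Season, Temp}.
So the Markov blanket of Cloudy is {Dew, Pressure, Season, Temp}.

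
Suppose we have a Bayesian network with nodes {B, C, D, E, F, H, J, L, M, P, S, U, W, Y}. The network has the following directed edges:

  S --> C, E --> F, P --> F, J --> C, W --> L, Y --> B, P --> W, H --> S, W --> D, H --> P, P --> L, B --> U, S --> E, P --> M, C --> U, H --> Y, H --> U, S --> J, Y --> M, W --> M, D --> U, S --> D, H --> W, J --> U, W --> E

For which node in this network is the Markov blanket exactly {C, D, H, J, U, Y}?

The target node must have every member of {C, D, H, J, U, Y} as a parent, child, or co-parent, and no others.
Parents of B: Y; children: U; co-parents: C, D, H, J.
These exactly cover the given set, so the node is B.

B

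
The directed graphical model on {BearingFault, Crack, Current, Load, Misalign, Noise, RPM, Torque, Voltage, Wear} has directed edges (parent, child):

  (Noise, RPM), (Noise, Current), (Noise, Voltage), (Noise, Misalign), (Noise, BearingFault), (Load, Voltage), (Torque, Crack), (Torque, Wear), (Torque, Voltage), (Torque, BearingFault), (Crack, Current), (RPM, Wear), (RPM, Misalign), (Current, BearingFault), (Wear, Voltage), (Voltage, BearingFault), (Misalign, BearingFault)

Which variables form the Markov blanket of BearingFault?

By definition, MB(BearingFault) is built from BearingFault's parents, BearingFault's children, and the co-parents of BearingFault.
Pa(BearingFault) = {Current, Misalign, Noise, Torque, Voltage}.
Ch(BearingFault) = {}.
With no children, BearingFault has no spouses; the co-parent set is empty.
MB(BearingFault) = {Current, Misalign, Noise, Torque, Voltage}.

{Current, Misalign, Noise, Torque, Voltage}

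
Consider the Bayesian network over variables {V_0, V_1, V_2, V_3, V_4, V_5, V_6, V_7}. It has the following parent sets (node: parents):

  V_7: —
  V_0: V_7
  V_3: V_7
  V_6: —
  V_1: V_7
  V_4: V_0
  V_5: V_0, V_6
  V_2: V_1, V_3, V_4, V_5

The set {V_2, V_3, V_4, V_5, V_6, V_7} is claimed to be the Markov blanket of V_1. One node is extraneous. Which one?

V_6

V_1 has parent V_7.
Ch(V_1) = {V_2}.
For each child, the remaining parents (spouses of V_1):
  V_2 also has parents V_3, V_4, V_5.
MB(V_1) = {V_2, V_3, V_4, V_5, V_7}.
V_6 is neither a parent, child, nor co-parent of V_1, so it does not belong.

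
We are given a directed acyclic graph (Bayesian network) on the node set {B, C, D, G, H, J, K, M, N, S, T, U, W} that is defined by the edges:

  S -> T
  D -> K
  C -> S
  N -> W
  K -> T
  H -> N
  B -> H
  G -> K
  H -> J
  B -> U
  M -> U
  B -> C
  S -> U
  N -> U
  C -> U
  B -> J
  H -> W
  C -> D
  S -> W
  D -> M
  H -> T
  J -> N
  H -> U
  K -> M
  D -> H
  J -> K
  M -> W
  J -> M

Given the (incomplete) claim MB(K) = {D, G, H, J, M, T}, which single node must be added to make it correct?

K has parents D, G, J.
K has children M, T.
Co-parents of K (other parents of its children):
  M also has parents D, J.
  T's other parents are H, S.
MB(K) = {D, G, H, J, M, S, T}.
Comparing with the claimed set, S is missing.

S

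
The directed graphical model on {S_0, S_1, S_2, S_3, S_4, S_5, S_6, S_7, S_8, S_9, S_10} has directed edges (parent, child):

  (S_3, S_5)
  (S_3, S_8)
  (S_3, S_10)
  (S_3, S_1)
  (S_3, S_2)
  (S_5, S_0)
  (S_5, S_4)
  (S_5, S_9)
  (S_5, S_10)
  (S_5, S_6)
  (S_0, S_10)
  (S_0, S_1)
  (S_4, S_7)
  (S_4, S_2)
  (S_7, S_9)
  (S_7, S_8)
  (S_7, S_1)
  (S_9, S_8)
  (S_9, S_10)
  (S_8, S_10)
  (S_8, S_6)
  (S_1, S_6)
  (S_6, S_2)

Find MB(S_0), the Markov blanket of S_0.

{S_1, S_3, S_5, S_7, S_8, S_9, S_10}

By definition, MB(S_0) is built from S_0's parents, S_0's children, and the co-parents of S_0.
Parents of S_0: S_5.
Children of S_0: S_1, S_10.
Co-parents of S_0 (other parents of its children):
  parents(S_10) \ {S_0} = {S_3, S_5, S_8, S_9}.
  S_1's other parents are S_3, S_7.
Taking the union gives {S_1, S_3, S_5, S_7, S_8, S_9, S_10}.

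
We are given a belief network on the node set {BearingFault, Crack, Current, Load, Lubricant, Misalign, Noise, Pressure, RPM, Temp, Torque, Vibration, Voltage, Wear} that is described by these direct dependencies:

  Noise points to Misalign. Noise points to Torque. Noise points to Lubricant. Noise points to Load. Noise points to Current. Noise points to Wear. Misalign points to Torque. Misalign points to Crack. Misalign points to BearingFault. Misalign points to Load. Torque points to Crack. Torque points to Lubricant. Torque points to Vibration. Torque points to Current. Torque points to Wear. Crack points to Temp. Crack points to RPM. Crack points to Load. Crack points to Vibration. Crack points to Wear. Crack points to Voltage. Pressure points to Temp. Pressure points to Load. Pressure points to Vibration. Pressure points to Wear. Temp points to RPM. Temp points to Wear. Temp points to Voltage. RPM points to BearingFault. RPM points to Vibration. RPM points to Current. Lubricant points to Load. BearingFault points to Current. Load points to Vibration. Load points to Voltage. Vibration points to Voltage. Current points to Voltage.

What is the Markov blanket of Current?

Current's children: Voltage.
Current has parents BearingFault, Noise, RPM, Torque.
Other parents of Current's children:
  Voltage's other parents are Crack, Load, Temp, Vibration.
Union: {BearingFault, Noise, RPM, Torque} ∪ {Voltage} ∪ {Crack, Load, Temp, Vibration} = {BearingFault, Crack, Load, Noise, RPM, Temp, Torque, Vibration, Voltage}.

{BearingFault, Crack, Load, Noise, RPM, Temp, Torque, Vibration, Voltage}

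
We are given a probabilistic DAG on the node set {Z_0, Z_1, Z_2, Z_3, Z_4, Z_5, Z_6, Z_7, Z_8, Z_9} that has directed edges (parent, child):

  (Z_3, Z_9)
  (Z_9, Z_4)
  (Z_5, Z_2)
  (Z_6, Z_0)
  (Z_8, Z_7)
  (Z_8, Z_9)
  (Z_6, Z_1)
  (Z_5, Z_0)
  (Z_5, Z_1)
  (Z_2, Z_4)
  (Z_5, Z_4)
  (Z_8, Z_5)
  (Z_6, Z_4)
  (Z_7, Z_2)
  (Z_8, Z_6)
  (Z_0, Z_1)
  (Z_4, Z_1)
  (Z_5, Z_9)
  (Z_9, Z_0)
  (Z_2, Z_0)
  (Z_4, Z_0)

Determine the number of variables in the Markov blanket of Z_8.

5

The Markov blanket of a node is its parents, its children, and the other parents of its children.
Z_8's children: Z_5, Z_6, Z_7, Z_9.
Pa(Z_8) = {}.
For each child, the remaining parents (spouses of Z_8):
  Z_5: no additional parents.
  Z_7: no additional parents.
  Z_9 also has parents Z_3, Z_5.
  Z_6: no additional parents.
MB(Z_8) = {Z_3, Z_5, Z_6, Z_7, Z_9}, which has 5 nodes.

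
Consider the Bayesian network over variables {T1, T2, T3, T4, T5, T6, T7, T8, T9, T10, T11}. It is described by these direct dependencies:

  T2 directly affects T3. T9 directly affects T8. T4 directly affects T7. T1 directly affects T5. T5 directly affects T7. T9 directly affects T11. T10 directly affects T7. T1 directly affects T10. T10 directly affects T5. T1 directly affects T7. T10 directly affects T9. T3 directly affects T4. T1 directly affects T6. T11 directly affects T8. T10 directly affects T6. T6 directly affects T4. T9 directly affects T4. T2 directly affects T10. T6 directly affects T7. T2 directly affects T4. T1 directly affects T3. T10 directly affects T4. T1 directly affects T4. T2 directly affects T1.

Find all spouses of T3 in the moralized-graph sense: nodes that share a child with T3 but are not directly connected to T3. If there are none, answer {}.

{T6, T9, T10}

Children of T3: T4.
  parents(T4) \ {T3} = {T1, T2, T6, T9, T10}.
Excluding nodes already adjacent to T3 (T1, T2, T4), the co-parent-only contribution is {T6, T9, T10}.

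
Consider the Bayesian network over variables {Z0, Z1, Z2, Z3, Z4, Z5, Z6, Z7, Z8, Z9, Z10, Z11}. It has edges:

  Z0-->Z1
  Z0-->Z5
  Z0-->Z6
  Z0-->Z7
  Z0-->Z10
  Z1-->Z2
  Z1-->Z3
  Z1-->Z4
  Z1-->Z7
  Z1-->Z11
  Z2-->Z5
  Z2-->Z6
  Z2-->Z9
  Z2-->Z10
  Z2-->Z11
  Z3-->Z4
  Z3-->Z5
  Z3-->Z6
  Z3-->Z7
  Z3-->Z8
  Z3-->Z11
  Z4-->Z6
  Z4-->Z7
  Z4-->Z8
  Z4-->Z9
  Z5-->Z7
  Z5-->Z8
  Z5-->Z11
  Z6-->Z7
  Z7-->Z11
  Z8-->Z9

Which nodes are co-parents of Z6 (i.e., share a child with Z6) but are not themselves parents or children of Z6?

{Z1, Z5}

Children of Z6: Z7.
  Z7: Z0, Z1, Z3, Z4, Z5
Excluding nodes already adjacent to Z6 (Z0, Z2, Z3, Z4, Z7), the co-parent-only contribution is {Z1, Z5}.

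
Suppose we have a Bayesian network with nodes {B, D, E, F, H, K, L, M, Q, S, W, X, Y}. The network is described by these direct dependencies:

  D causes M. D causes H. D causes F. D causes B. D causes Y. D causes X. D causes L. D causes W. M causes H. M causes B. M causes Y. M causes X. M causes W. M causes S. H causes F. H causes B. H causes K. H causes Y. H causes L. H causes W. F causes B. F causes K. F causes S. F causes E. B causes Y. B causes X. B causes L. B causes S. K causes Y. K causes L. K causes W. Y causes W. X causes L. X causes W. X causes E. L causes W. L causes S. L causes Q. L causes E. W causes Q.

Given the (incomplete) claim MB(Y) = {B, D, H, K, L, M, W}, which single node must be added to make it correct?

X

The Markov blanket of a node is its parents, its children, and the other parents of its children.
Y's children: W.
Parents of Y: B, D, H, K, M.
Parents of each child, excluding Y:
  W: D, H, K, L, M, X
MB(Y) = {B, D, H, K, L, M, W, X}.
Comparing with the claimed set, X is missing.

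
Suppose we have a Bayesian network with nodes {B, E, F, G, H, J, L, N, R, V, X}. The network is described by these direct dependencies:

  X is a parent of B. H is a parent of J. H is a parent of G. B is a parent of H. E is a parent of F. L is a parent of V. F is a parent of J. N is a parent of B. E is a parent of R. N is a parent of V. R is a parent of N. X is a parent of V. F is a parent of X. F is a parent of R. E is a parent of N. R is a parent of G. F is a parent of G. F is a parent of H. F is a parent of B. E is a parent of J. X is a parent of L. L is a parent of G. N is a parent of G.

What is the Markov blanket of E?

{F, H, J, N, R}

Recall MB(v) = parents ∪ children ∪ spouses, where spouses are the other parents of v's children.
Pa(E) = {}.
E has children F, J, N, R.
For each child, the remaining parents (spouses of E):
  F has no other parent.
  R's other parent is F.
  parents(N) \ {E} = {R}.
  parents(J) \ {E} = {F, H}.
So the Markov blanket of E is {F, H, J, N, R}.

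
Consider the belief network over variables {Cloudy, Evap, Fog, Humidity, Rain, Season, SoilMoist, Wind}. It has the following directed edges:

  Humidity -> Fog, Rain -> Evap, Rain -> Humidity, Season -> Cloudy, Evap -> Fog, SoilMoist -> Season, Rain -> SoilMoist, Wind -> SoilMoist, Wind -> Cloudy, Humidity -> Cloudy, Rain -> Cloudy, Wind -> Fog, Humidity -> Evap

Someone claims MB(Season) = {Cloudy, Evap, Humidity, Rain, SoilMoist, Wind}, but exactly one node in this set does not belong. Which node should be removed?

Evap

Season has parent SoilMoist.
Ch(Season) = {Cloudy}.
Co-parents of Season (other parents of its children):
  Cloudy's other parents are Humidity, Rain, Wind.
MB(Season) = {Cloudy, Humidity, Rain, SoilMoist, Wind}.
Evap is neither a parent, child, nor co-parent of Season, so it does not belong.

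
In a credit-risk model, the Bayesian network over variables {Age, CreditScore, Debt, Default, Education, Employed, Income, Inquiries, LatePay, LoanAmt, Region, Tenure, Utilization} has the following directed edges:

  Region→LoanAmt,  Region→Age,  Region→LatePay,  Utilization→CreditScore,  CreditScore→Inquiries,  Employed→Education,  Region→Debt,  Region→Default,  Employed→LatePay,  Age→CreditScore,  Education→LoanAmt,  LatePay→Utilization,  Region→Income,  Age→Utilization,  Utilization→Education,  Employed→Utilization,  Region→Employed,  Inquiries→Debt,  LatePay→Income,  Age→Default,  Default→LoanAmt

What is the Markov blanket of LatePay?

{Age, Employed, Income, Region, Utilization}

A node's Markov blanket = Pa ∪ Ch ∪ (parents of Ch other than the node itself).
Ch(LatePay) = {Income, Utilization}.
Pa(LatePay) = {Employed, Region}.
For each child, the remaining parents (spouses of LatePay):
  Utilization: Age, Employed
  Income: Region
Taking the union gives {Age, Employed, Income, Region, Utilization}.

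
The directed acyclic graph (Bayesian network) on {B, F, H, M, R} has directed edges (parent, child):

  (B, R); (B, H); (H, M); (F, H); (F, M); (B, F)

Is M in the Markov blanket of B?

Pa(B) = {}.
B has children F, H, R.
Other parents of B's children:
  F: no additional parents.
  H also has parent F.
  R has no other parent.
MB(B) = {F, H, R}; M is not in this set.

No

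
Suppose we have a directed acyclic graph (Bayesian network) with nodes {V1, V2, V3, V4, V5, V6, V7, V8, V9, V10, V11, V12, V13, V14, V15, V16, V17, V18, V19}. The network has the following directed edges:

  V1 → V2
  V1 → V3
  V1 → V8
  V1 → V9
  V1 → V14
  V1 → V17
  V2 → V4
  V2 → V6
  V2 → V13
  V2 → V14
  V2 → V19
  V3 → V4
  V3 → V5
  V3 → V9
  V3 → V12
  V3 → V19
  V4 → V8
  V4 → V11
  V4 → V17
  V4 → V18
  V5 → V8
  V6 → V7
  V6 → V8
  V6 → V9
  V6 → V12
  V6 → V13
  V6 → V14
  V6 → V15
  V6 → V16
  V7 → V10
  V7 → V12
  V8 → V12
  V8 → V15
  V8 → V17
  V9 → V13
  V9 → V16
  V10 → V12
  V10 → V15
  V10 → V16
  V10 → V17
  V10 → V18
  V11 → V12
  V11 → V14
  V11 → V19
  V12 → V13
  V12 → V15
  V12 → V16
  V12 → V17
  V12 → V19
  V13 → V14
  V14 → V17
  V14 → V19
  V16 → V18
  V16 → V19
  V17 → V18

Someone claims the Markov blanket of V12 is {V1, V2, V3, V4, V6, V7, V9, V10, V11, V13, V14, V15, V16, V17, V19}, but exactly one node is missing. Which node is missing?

V8

The Markov blanket of a node is its parents, its children, and the other parents of its children.
V12 has parents V3, V6, V7, V8, V10, V11.
V12's children: V13, V15, V16, V17, V19.
For each child, the remaining parents (spouses of V12):
  V13: V2, V6, V9
  V15: V6, V8, V10
  V16: V6, V9, V10
  V17: V1, V4, V8, V10, V14
  V19: V2, V3, V11, V14, V16
MB(V12) = {V1, V2, V3, V4, V6, V7, V8, V9, V10, V11, V13, V14, V15, V16, V17, V19}.
Comparing with the claimed set, V8 is missing.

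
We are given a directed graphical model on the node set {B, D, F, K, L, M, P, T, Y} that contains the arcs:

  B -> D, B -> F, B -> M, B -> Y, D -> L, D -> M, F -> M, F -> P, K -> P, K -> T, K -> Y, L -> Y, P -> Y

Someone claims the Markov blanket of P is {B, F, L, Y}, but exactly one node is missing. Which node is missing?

K

Parents of P: F, K.
P has child Y.
Parents of each child, excluding P:
  Y: B, K, L
MB(P) = {B, F, K, L, Y}.
Comparing with the claimed set, K is missing.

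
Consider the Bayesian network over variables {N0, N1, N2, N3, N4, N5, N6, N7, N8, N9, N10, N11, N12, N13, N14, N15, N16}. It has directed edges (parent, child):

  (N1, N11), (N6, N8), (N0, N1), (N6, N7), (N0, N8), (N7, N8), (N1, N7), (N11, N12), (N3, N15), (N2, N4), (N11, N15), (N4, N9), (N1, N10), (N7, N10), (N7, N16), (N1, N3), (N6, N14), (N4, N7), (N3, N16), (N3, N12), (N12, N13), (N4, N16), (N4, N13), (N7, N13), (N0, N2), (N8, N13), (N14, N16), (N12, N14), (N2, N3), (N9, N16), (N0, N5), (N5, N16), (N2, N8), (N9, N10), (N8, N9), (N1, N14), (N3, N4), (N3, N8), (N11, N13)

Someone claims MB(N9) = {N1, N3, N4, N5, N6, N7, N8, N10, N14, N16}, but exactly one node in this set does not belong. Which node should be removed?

Pa(N9) = {N4, N8}.
N9's children: N10, N16.
Other parents of N9's children:
  N10 also has parents N1, N7.
  N16's other parents are N3, N4, N5, N7, N14.
MB(N9) = {N1, N3, N4, N5, N7, N8, N10, N14, N16}.
N6 is neither a parent, child, nor co-parent of N9, so it does not belong.

N6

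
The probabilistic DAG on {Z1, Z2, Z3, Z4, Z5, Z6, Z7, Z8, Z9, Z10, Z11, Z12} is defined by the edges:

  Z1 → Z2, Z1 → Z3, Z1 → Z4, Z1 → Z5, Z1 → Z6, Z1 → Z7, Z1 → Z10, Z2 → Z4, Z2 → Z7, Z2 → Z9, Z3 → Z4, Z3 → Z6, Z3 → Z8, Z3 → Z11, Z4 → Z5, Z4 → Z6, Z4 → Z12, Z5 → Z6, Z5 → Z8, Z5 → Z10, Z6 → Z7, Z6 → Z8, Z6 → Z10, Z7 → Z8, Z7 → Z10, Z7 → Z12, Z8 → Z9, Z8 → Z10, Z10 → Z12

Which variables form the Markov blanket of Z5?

By definition, MB(Z5) is built from Z5's parents, Z5's children, and the co-parents of Z5.
Z5's parents: Z1, Z4.
Ch(Z5) = {Z6, Z8, Z10}.
Parents of each child, excluding Z5:
  Z6: Z1, Z3, Z4
  Z8: Z3, Z6, Z7
  Z10: Z1, Z6, Z7, Z8
Union: {Z1, Z4} ∪ {Z6, Z8, Z10} ∪ {Z1, Z3, Z4, Z6, Z7, Z8} = {Z1, Z3, Z4, Z6, Z7, Z8, Z10}.

{Z1, Z3, Z4, Z6, Z7, Z8, Z10}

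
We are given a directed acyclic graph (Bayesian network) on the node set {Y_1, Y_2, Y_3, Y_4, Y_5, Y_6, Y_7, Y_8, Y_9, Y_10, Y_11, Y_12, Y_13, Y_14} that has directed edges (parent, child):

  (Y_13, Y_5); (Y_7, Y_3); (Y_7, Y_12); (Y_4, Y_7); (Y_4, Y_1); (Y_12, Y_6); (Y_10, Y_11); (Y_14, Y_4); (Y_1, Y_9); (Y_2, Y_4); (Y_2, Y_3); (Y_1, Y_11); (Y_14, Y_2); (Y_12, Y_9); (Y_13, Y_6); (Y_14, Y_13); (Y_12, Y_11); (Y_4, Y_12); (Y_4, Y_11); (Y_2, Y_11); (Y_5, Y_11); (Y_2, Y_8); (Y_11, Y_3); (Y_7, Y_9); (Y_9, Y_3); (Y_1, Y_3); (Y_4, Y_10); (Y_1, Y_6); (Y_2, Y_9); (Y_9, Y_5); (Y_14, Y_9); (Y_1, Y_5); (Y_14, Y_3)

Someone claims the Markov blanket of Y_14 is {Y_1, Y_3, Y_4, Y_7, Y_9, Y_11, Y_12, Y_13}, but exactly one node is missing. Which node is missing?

Pa(Y_14) = {}.
Y_14 has children Y_2, Y_3, Y_4, Y_9, Y_13.
For each child, the remaining parents (spouses of Y_14):
  Y_13 has no other parent.
  Y_2: no additional parents.
  Y_4's other parent is Y_2.
  Y_9 also has parents Y_1, Y_2, Y_7, Y_12.
  parents(Y_3) \ {Y_14} = {Y_1, Y_2, Y_7, Y_9, Y_11}.
MB(Y_14) = {Y_1, Y_2, Y_3, Y_4, Y_7, Y_9, Y_11, Y_12, Y_13}.
Comparing with the claimed set, Y_2 is missing.

Y_2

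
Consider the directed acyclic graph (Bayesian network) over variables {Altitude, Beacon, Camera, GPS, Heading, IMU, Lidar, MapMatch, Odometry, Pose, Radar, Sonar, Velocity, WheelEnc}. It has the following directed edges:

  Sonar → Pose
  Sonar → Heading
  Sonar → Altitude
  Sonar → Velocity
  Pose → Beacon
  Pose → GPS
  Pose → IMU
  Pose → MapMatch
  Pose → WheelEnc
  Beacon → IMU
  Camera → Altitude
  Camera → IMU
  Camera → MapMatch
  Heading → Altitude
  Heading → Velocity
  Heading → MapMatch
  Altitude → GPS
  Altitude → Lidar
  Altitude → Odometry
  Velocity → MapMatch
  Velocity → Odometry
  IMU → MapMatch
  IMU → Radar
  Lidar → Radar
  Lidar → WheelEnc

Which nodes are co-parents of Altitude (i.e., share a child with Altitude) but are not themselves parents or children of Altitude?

{Pose, Velocity}

Children of Altitude: GPS, Lidar, Odometry.
  GPS's other parent is Pose.
  Lidar has no other parent.
  Odometry's other parent is Velocity.
Excluding nodes already adjacent to Altitude (Camera, GPS, Heading, Lidar, Odometry, Sonar), the co-parent-only contribution is {Pose, Velocity}.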